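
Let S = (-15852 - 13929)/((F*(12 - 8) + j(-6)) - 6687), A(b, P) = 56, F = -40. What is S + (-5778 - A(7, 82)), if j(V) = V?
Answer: -39950621/6853 ≈ -5829.7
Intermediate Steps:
S = 29781/6853 (S = (-15852 - 13929)/((-40*(12 - 8) - 6) - 6687) = -29781/((-40*4 - 6) - 6687) = -29781/((-160 - 6) - 6687) = -29781/(-166 - 6687) = -29781/(-6853) = -29781*(-1/6853) = 29781/6853 ≈ 4.3457)
S + (-5778 - A(7, 82)) = 29781/6853 + (-5778 - 1*56) = 29781/6853 + (-5778 - 56) = 29781/6853 - 5834 = -39950621/6853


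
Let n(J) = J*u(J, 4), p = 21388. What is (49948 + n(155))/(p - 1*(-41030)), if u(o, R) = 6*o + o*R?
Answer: 145099/31209 ≈ 4.6493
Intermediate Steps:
u(o, R) = 6*o + R*o
n(J) = 10*J² (n(J) = J*(J*(6 + 4)) = J*(J*10) = J*(10*J) = 10*J²)
(49948 + n(155))/(p - 1*(-41030)) = (49948 + 10*155²)/(21388 - 1*(-41030)) = (49948 + 10*24025)/(21388 + 41030) = (49948 + 240250)/62418 = 290198*(1/62418) = 145099/31209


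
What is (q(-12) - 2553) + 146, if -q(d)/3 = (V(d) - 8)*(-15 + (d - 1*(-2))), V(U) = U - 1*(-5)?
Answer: -3532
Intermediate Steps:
V(U) = 5 + U (V(U) = U + 5 = 5 + U)
q(d) = -3*(-13 + d)*(-3 + d) (q(d) = -3*((5 + d) - 8)*(-15 + (d - 1*(-2))) = -3*(-3 + d)*(-15 + (d + 2)) = -3*(-3 + d)*(-15 + (2 + d)) = -3*(-3 + d)*(-13 + d) = -3*(-13 + d)*(-3 + d))
(q(-12) - 2553) + 146 = ((-117 - 3*(-12)**2 + 48*(-12)) - 2553) + 146 = ((-117 - 3*144 - 576) - 2553) + 146 = ((-117 - 432 - 576) - 2553) + 146 = (-1125 - 2553) + 146 = -3678 + 146 = -3532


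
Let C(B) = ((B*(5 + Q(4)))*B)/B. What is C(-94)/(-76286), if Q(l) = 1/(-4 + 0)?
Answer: 893/152572 ≈ 0.0058530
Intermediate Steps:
Q(l) = -1/4 (Q(l) = 1/(-4) = -1/4)
C(B) = 19*B/4 (C(B) = ((B*(5 - 1/4))*B)/B = ((B*(19/4))*B)/B = ((19*B/4)*B)/B = (19*B**2/4)/B = 19*B/4)
C(-94)/(-76286) = ((19/4)*(-94))/(-76286) = -893/2*(-1/76286) = 893/152572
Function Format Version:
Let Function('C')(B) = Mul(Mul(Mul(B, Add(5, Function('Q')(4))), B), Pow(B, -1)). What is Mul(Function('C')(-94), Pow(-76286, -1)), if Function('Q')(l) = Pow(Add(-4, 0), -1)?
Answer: Rational(893, 152572) ≈ 0.0058530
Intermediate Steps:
Function('Q')(l) = Rational(-1, 4) (Function('Q')(l) = Pow(-4, -1) = Rational(-1, 4))
Function('C')(B) = Mul(Rational(19, 4), B) (Function('C')(B) = Mul(Mul(Mul(B, Add(5, Rational(-1, 4))), B), Pow(B, -1)) = Mul(Mul(Mul(B, Rational(19, 4)), B), Pow(B, -1)) = Mul(Mul(Mul(Rational(19, 4), B), B), Pow(B, -1)) = Mul(Mul(Rational(19, 4), Pow(B, 2)), Pow(B, -1)) = Mul(Rational(19, 4), B))
Mul(Function('C')(-94), Pow(-76286, -1)) = Mul(Mul(Rational(19, 4), -94), Pow(-76286, -1)) = Mul(Rational(-893, 2), Rational(-1, 76286)) = Rational(893, 152572)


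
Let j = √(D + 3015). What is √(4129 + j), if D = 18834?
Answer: √(4129 + √21849) ≈ 65.397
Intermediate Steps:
j = √21849 (j = √(18834 + 3015) = √21849 ≈ 147.81)
√(4129 + j) = √(4129 + √21849)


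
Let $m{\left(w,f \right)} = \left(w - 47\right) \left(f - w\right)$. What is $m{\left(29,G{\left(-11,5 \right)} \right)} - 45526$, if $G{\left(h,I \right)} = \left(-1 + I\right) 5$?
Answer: $-45364$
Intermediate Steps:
$G{\left(h,I \right)} = -5 + 5 I$
$m{\left(w,f \right)} = \left(-47 + w\right) \left(f - w\right)$
$m{\left(29,G{\left(-11,5 \right)} \right)} - 45526 = \left(- 29^{2} - 47 \left(-5 + 5 \cdot 5\right) + 47 \cdot 29 + \left(-5 + 5 \cdot 5\right) 29\right) - 45526 = \left(\left(-1\right) 841 - 47 \left(-5 + 25\right) + 1363 + \left(-5 + 25\right) 29\right) - 45526 = \left(-841 - 940 + 1363 + 20 \cdot 29\right) - 45526 = \left(-841 - 940 + 1363 + 580\right) - 45526 = 162 - 45526 = -45364$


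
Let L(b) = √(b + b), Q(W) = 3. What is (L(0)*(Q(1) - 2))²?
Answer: 0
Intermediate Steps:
L(b) = √2*√b (L(b) = √(2*b) = √2*√b)
(L(0)*(Q(1) - 2))² = ((√2*√0)*(3 - 2))² = ((√2*0)*1)² = (0*1)² = 0² = 0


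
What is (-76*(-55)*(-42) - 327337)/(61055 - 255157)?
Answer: 502897/194102 ≈ 2.5909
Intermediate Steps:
(-76*(-55)*(-42) - 327337)/(61055 - 255157) = (4180*(-42) - 327337)/(-194102) = (-175560 - 327337)*(-1/194102) = -502897*(-1/194102) = 502897/194102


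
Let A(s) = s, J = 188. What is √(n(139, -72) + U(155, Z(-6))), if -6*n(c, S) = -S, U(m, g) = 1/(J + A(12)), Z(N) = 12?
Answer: I*√4798/20 ≈ 3.4634*I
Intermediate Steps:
U(m, g) = 1/200 (U(m, g) = 1/(188 + 12) = 1/200)
n(c, S) = S/6 (n(c, S) = -(-1)*S/6 = S/6)
√(n(139, -72) + U(155, Z(-6))) = √((⅙)*(-72) + 1/200) = √(-12 + 1/200) = √(-2399/200) = I*√4798/20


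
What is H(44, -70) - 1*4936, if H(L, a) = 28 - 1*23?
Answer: -4931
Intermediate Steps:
H(L, a) = 5 (H(L, a) = 28 - 23 = 5)
H(44, -70) - 1*4936 = 5 - 1*4936 = 5 - 4936 = -4931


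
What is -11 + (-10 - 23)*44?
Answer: -1463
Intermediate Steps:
-11 + (-10 - 23)*44 = -11 - 33*44 = -11 - 1452 = -1463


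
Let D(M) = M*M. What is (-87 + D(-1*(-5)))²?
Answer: 3844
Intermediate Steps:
D(M) = M²
(-87 + D(-1*(-5)))² = (-87 + (-1*(-5))²)² = (-87 + 5²)² = (-87 + 25)² = (-62)² = 3844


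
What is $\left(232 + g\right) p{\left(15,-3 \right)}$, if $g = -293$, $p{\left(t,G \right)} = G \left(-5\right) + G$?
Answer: $-732$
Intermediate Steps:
$p{\left(t,G \right)} = - 4 G$ ($p{\left(t,G \right)} = - 5 G + G = - 4 G$)
$\left(232 + g\right) p{\left(15,-3 \right)} = \left(232 - 293\right) \left(\left(-4\right) \left(-3\right)\right) = \left(-61\right) 12 = -732$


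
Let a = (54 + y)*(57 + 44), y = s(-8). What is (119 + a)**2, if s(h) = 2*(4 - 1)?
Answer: 38180041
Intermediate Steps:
s(h) = 6 (s(h) = 2*3 = 6)
y = 6
a = 6060 (a = (54 + 6)*(57 + 44) = 60*101 = 6060)
(119 + a)**2 = (119 + 6060)**2 = 6179**2 = 38180041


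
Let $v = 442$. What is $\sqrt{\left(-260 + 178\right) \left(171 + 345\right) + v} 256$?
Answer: $256 i \sqrt{41870} \approx 52383.0 i$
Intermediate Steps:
$\sqrt{\left(-260 + 178\right) \left(171 + 345\right) + v} 256 = \sqrt{\left(-260 + 178\right) \left(171 + 345\right) + 442} \cdot 256 = \sqrt{\left(-82\right) 516 + 442} \cdot 256 = \sqrt{-42312 + 442} \cdot 256 = \sqrt{-41870} \cdot 256 = i \sqrt{41870} \cdot 256 = 256 i \sqrt{41870}$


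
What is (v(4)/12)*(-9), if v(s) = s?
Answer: -3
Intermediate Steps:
(v(4)/12)*(-9) = (4/12)*(-9) = ((1/12)*4)*(-9) = (⅓)*(-9) = -3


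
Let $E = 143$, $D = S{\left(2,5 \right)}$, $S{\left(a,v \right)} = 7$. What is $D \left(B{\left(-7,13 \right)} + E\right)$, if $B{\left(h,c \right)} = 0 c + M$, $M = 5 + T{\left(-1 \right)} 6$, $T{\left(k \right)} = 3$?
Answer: $1162$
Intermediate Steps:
$D = 7$
$M = 23$ ($M = 5 + 3 \cdot 6 = 5 + 18 = 23$)
$B{\left(h,c \right)} = 23$ ($B{\left(h,c \right)} = 0 c + 23 = 0 + 23 = 23$)
$D \left(B{\left(-7,13 \right)} + E\right) = 7 \left(23 + 143\right) = 7 \cdot 166 = 1162$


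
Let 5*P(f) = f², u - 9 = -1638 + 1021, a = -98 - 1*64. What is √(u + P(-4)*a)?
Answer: 16*I*√110/5 ≈ 33.562*I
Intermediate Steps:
a = -162 (a = -98 - 64 = -162)
u = -608 (u = 9 + (-1638 + 1021) = 9 - 617 = -608)
P(f) = f²/5
√(u + P(-4)*a) = √(-608 + ((⅕)*(-4)²)*(-162)) = √(-608 + ((⅕)*16)*(-162)) = √(-608 + (16/5)*(-162)) = √(-608 - 2592/5) = √(-5632/5) = 16*I*√110/5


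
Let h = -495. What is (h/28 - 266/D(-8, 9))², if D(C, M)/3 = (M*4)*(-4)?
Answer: 665588401/2286144 ≈ 291.14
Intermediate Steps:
D(C, M) = -48*M (D(C, M) = 3*((M*4)*(-4)) = 3*((4*M)*(-4)) = 3*(-16*M) = -48*M)
(h/28 - 266/D(-8, 9))² = (-495/28 - 266/((-48*9)))² = (-495*1/28 - 266/(-432))² = (-495/28 - 266*(-1/432))² = (-495/28 + 133/216)² = (-25799/1512)² = 665588401/2286144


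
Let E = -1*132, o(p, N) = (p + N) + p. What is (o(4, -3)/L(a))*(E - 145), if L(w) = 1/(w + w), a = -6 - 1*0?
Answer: 16620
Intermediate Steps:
a = -6 (a = -6 + 0 = -6)
o(p, N) = N + 2*p (o(p, N) = (N + p) + p = N + 2*p)
L(w) = 1/(2*w)
E = -132
(o(4, -3)/L(a))*(E - 145) = ((-3 + 2*4)/(((½)/(-6))))*(-132 - 145) = ((-3 + 8)/(((½)*(-⅙))))*(-277) = (5/(-1/12))*(-277) = (5*(-12))*(-277) = -60*(-277) = 16620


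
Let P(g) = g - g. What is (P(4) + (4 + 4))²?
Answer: 64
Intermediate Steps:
P(g) = 0
(P(4) + (4 + 4))² = (0 + (4 + 4))² = (0 + 8)² = 8² = 64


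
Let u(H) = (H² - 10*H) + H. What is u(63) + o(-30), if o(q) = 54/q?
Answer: 17001/5 ≈ 3400.2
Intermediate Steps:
u(H) = H² - 9*H
u(63) + o(-30) = 63*(-9 + 63) + 54/(-30) = 63*54 + 54*(-1/30) = 3402 - 9/5 = 17001/5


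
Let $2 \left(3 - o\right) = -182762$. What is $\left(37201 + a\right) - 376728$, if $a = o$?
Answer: $-248143$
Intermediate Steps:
$o = 91384$ ($o = 3 - -91381 = 3 + 91381 = 91384$)
$a = 91384$
$\left(37201 + a\right) - 376728 = \left(37201 + 91384\right) - 376728 = 128585 - 376728 = -248143$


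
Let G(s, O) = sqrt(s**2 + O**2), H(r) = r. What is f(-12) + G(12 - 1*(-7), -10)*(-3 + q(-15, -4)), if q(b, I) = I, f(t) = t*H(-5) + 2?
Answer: 62 - 7*sqrt(461) ≈ -88.296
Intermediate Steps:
f(t) = 2 - 5*t (f(t) = t*(-5) + 2 = -5*t + 2 = 2 - 5*t)
G(s, O) = sqrt(O**2 + s**2)
f(-12) + G(12 - 1*(-7), -10)*(-3 + q(-15, -4)) = (2 - 5*(-12)) + sqrt((-10)**2 + (12 - 1*(-7))**2)*(-3 - 4) = (2 + 60) + sqrt(100 + (12 + 7)**2)*(-7) = 62 + sqrt(100 + 19**2)*(-7) = 62 + sqrt(100 + 361)*(-7) = 62 + sqrt(461)*(-7) = 62 - 7*sqrt(461)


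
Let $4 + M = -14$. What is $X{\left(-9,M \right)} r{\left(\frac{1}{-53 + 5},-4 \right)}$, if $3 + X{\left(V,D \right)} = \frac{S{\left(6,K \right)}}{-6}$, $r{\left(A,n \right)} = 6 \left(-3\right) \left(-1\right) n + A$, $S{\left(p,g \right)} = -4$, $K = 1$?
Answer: $\frac{24199}{144} \approx 168.05$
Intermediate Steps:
$M = -18$ ($M = -4 - 14 = -18$)
$r{\left(A,n \right)} = A + 18 n$ ($r{\left(A,n \right)} = \left(-18\right) \left(-1\right) n + A = 18 n + A = A + 18 n$)
$X{\left(V,D \right)} = - \frac{7}{3}$ ($X{\left(V,D \right)} = -3 - \frac{4}{-6} = -3 - - \frac{2}{3} = -3 + \frac{2}{3} = - \frac{7}{3}$)
$X{\left(-9,M \right)} r{\left(\frac{1}{-53 + 5},-4 \right)} = - \frac{7 \left(\frac{1}{-53 + 5} + 18 \left(-4\right)\right)}{3} = - \frac{7 \left(\frac{1}{-48} - 72\right)}{3} = - \frac{7 \left(- \frac{1}{48} - 72\right)}{3} = \left(- \frac{7}{3}\right) \left(- \frac{3457}{48}\right) = \frac{24199}{144}$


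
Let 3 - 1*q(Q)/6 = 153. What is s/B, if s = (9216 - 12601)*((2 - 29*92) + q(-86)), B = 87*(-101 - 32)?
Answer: -12070910/11571 ≈ -1043.2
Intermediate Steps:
q(Q) = -900 (q(Q) = 18 - 6*153 = 18 - 918 = -900)
B = -11571 (B = 87*(-133) = -11571)
s = 12070910 (s = (9216 - 12601)*((2 - 29*92) - 900) = -3385*((2 - 2668) - 900) = -3385*(-2666 - 900) = -3385*(-3566) = 12070910)
s/B = 12070910/(-11571) = 12070910*(-1/11571) = -12070910/11571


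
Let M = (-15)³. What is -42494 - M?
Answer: -39119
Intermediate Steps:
M = -3375
-42494 - M = -42494 - 1*(-3375) = -42494 + 3375 = -39119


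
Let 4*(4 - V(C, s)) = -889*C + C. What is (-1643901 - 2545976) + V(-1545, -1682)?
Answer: -4532863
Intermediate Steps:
V(C, s) = 4 + 222*C (V(C, s) = 4 - (-889*C + C)/4 = 4 - (-222)*C = 4 + 222*C)
(-1643901 - 2545976) + V(-1545, -1682) = (-1643901 - 2545976) + (4 + 222*(-1545)) = -4189877 + (4 - 342990) = -4189877 - 342986 = -4532863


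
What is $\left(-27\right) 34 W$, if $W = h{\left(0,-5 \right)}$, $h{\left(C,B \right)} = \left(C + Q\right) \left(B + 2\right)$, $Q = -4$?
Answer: $-11016$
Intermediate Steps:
$h{\left(C,B \right)} = \left(-4 + C\right) \left(2 + B\right)$ ($h{\left(C,B \right)} = \left(C - 4\right) \left(B + 2\right) = \left(-4 + C\right) \left(2 + B\right)$)
$W = 12$ ($W = -8 - -20 + 2 \cdot 0 - 0 = -8 + 20 + 0 + 0 = 12$)
$\left(-27\right) 34 W = \left(-27\right) 34 \cdot 12 = \left(-918\right) 12 = -11016$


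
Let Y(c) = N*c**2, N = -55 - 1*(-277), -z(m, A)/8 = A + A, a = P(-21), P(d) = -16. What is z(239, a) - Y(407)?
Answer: -36773822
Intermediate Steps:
a = -16
z(m, A) = -16*A (z(m, A) = -8*(A + A) = -16*A)
N = 222 (N = -55 + 277 = 222)
Y(c) = 222*c**2
z(239, a) - Y(407) = -16*(-16) - 222*407**2 = 256 - 222*165649 = 256 - 1*36774078 = 256 - 36774078 = -36773822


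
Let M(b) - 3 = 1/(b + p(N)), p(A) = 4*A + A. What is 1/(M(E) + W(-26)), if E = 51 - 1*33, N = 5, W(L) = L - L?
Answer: 43/130 ≈ 0.33077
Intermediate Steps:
W(L) = 0
p(A) = 5*A
E = 18 (E = 51 - 33 = 18)
M(b) = 3 + 1/(25 + b) (M(b) = 3 + 1/(b + 5*5) = 3 + 1/(b + 25) = 3 + 1/(25 + b))
1/(M(E) + W(-26)) = 1/((76 + 3*18)/(25 + 18) + 0) = 1/((76 + 54)/43 + 0) = 1/((1/43)*130 + 0) = 1/(130/43 + 0) = 1/(130/43) = 43/130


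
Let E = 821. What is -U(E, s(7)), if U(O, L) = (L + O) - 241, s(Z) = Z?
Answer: -587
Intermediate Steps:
U(O, L) = -241 + L + O
-U(E, s(7)) = -(-241 + 7 + 821) = -1*587 = -587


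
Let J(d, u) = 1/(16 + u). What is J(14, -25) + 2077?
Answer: 18692/9 ≈ 2076.9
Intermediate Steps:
J(14, -25) + 2077 = 1/(16 - 25) + 2077 = 1/(-9) + 2077 = -⅑ + 2077 = 18692/9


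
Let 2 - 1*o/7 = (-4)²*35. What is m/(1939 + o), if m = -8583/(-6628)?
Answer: -8583/13037276 ≈ -0.00065834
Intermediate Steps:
o = -3906 (o = 14 - 7*(-4)²*35 = 14 - 112*35 = 14 - 7*560 = 14 - 3920 = -3906)
m = 8583/6628 (m = -8583*(-1/6628) = 8583/6628 ≈ 1.2950)
m/(1939 + o) = 8583/(6628*(1939 - 3906)) = (8583/6628)/(-1967) = (8583/6628)*(-1/1967) = -8583/13037276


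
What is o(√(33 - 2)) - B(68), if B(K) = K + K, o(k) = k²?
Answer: -105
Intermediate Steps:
B(K) = 2*K
o(√(33 - 2)) - B(68) = (√(33 - 2))² - 2*68 = (√31)² - 1*136 = 31 - 136 = -105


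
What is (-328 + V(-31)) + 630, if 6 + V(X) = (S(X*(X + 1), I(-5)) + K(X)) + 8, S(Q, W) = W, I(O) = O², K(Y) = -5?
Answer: 324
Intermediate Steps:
V(X) = 22 (V(X) = -6 + (((-5)² - 5) + 8) = -6 + ((25 - 5) + 8) = -6 + (20 + 8) = -6 + 28 = 22)
(-328 + V(-31)) + 630 = (-328 + 22) + 630 = -306 + 630 = 324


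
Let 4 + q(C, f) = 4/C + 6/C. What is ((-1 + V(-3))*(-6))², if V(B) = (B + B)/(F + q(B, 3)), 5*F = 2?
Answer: 441/676 ≈ 0.65237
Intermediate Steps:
F = ⅖ (F = (⅕)*2 = ⅖ ≈ 0.40000)
q(C, f) = -4 + 10/C (q(C, f) = -4 + (4/C + 6/C) = -4 + 10/C)
V(B) = 2*B/(-18/5 + 10/B) (V(B) = (B + B)/(⅖ + (-4 + 10/B)) = (2*B)/(-18/5 + 10/B) = 2*B/(-18/5 + 10/B))
((-1 + V(-3))*(-6))² = ((-1 - 5*(-3)²/(-25 + 9*(-3)))*(-6))² = ((-1 - 5*9/(-25 - 27))*(-6))² = ((-1 - 5*9/(-52))*(-6))² = ((-1 - 5*9*(-1/52))*(-6))² = ((-1 + 45/52)*(-6))² = (-7/52*(-6))² = (21/26)² = 441/676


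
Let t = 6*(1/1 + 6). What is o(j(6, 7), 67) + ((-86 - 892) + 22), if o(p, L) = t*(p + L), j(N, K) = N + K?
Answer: 2404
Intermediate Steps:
t = 42 (t = 6*(1 + 6) = 6*7 = 42)
j(N, K) = K + N
o(p, L) = 42*L + 42*p (o(p, L) = 42*(p + L) = 42*(L + p) = 42*L + 42*p)
o(j(6, 7), 67) + ((-86 - 892) + 22) = (42*67 + 42*(7 + 6)) + ((-86 - 892) + 22) = (2814 + 42*13) + (-978 + 22) = (2814 + 546) - 956 = 3360 - 956 = 2404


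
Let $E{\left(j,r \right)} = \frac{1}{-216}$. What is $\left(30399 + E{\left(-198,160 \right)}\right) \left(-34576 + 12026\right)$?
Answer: $- \frac{74033713325}{108} \approx -6.855 \cdot 10^{8}$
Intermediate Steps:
$E{\left(j,r \right)} = - \frac{1}{216}$
$\left(30399 + E{\left(-198,160 \right)}\right) \left(-34576 + 12026\right) = \left(30399 - \frac{1}{216}\right) \left(-34576 + 12026\right) = \frac{6566183}{216} \left(-22550\right) = - \frac{74033713325}{108}$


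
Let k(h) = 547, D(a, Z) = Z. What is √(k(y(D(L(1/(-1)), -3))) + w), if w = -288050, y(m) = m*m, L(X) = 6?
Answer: I*√287503 ≈ 536.19*I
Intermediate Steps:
y(m) = m²
√(k(y(D(L(1/(-1)), -3))) + w) = √(547 - 288050) = √(-287503) = I*√287503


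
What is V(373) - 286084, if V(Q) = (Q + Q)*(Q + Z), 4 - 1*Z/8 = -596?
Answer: 3572974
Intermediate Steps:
Z = 4800 (Z = 32 - 8*(-596) = 32 + 4768 = 4800)
V(Q) = 2*Q*(4800 + Q) (V(Q) = (Q + Q)*(Q + 4800) = (2*Q)*(4800 + Q) = 2*Q*(4800 + Q))
V(373) - 286084 = 2*373*(4800 + 373) - 286084 = 2*373*5173 - 286084 = 3859058 - 286084 = 3572974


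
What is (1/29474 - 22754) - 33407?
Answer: -1655289313/29474 ≈ -56161.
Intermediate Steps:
(1/29474 - 22754) - 33407 = -670651395/29474 - 33407 = -1655289313/29474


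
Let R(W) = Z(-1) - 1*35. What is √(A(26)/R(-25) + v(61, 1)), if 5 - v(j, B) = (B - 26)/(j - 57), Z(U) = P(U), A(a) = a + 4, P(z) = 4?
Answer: 5*√1581/62 ≈ 3.2066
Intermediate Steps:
A(a) = 4 + a
Z(U) = 4
v(j, B) = 5 - (-26 + B)/(-57 + j) (v(j, B) = 5 - (B - 26)/(j - 57) = 5 - (-26 + B)/(-57 + j))
R(W) = -31 (R(W) = 4 - 1*35 = 4 - 35 = -31)
√(A(26)/R(-25) + v(61, 1)) = √((4 + 26)/(-31) + (-259 - 1*1 + 5*61)/(-57 + 61)) = √(30*(-1/31) + (-259 - 1 + 305)/4) = √(-30/31 + (¼)*45) = √(-30/31 + 45/4) = √(1275/124) = 5*√1581/62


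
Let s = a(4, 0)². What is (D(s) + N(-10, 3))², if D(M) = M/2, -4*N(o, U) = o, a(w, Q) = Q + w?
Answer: 441/4 ≈ 110.25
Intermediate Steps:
N(o, U) = -o/4
s = 16 (s = (0 + 4)² = 4² = 16)
D(M) = M/2 (D(M) = M*(½) = M/2)
(D(s) + N(-10, 3))² = ((½)*16 - ¼*(-10))² = (8 + 5/2)² = (21/2)² = 441/4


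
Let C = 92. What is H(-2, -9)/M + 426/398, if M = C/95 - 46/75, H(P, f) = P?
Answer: -229686/50347 ≈ -4.5621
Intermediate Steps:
M = 506/1425 (M = 92/95 - 46/75 = 506/1425 ≈ 0.35509)
H(-2, -9)/M + 426/398 = -2/506/1425 + 426/398 = -2*1425/506 + 426*(1/398) = -1425/253 + 213/199 = -229686/50347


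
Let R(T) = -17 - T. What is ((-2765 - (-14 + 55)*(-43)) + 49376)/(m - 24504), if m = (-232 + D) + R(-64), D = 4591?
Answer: -24187/10049 ≈ -2.4069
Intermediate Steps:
m = 4406 (m = (-232 + 4591) + (-17 - 1*(-64)) = 4359 + (-17 + 64) = 4359 + 47 = 4406)
((-2765 - (-14 + 55)*(-43)) + 49376)/(m - 24504) = ((-2765 - (-14 + 55)*(-43)) + 49376)/(4406 - 24504) = ((-2765 - 41*(-43)) + 49376)/(-20098) = ((-2765 - 1*(-1763)) + 49376)*(-1/20098) = ((-2765 + 1763) + 49376)*(-1/20098) = (-1002 + 49376)*(-1/20098) = 48374*(-1/20098) = -24187/10049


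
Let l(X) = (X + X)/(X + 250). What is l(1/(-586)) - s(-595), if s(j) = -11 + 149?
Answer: -20216864/146499 ≈ -138.00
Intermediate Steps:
s(j) = 138
l(X) = 2*X/(250 + X) (l(X) = (2*X)/(250 + X) = 2*X/(250 + X))
l(1/(-586)) - s(-595) = 2/(-586*(250 + 1/(-586))) - 1*138 = 2*(-1/586)/(250 - 1/586) - 138 = 2*(-1/586)/(146499/586) - 138 = 2*(-1/586)*(586/146499) - 138 = -2/146499 - 138 = -20216864/146499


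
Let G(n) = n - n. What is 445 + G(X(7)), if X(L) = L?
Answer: 445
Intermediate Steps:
G(n) = 0
445 + G(X(7)) = 445 + 0 = 445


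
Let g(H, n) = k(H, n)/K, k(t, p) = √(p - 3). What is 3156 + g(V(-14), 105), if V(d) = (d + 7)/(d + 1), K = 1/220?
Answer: 3156 + 220*√102 ≈ 5377.9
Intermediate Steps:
k(t, p) = √(-3 + p)
K = 1/220 ≈ 0.0045455
V(d) = (7 + d)/(1 + d)
g(H, n) = 220*√(-3 + n) (g(H, n) = √(-3 + n)/(1/220) = √(-3 + n)*220 = 220*√(-3 + n))
3156 + g(V(-14), 105) = 3156 + 220*√(-3 + 105) = 3156 + 220*√102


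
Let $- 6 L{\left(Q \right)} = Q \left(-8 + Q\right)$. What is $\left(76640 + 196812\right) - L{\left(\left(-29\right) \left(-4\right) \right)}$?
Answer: $275540$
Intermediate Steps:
$L{\left(Q \right)} = - \frac{Q \left(-8 + Q\right)}{6}$
$\left(76640 + 196812\right) - L{\left(\left(-29\right) \left(-4\right) \right)} = \left(76640 + 196812\right) - \frac{\left(-29\right) \left(-4\right) \left(8 - \left(-29\right) \left(-4\right)\right)}{6} = 273452 - \frac{1}{6} \cdot 116 \left(8 - 116\right) = 273452 - \frac{1}{6} \cdot 116 \left(-108\right) = 273452 - -2088 = 273452 + 2088 = 275540$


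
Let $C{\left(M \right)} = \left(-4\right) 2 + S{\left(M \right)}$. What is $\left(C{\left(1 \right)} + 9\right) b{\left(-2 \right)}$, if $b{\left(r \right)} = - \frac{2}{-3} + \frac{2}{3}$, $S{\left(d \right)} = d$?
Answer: $\frac{8}{3} \approx 2.6667$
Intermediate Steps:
$b{\left(r \right)} = \frac{4}{3}$ ($b{\left(r \right)} = \left(-2\right) \left(- \frac{1}{3}\right) + 2 \cdot \frac{1}{3} = \frac{2}{3} + \frac{2}{3} = \frac{4}{3}$)
$C{\left(M \right)} = -8 + M$ ($C{\left(M \right)} = \left(-4\right) 2 + M = -8 + M$)
$\left(C{\left(1 \right)} + 9\right) b{\left(-2 \right)} = \left(\left(-8 + 1\right) + 9\right) \frac{4}{3} = \left(-7 + 9\right) \frac{4}{3} = 2 \cdot \frac{4}{3} = \frac{8}{3}$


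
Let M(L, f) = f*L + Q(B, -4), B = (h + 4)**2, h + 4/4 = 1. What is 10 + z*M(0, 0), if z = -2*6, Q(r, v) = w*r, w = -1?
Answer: 202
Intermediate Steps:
h = 0 (h = -1 + 1 = 0)
B = 16 (B = (0 + 4)**2 = 4**2 = 16)
Q(r, v) = -r
z = -12
M(L, f) = -16 + L*f (M(L, f) = f*L - 1*16 = L*f - 16 = -16 + L*f)
10 + z*M(0, 0) = 10 - 12*(-16 + 0*0) = 10 - 12*(-16 + 0) = 10 - 12*(-16) = 10 + 192 = 202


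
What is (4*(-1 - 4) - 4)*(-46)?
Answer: 1104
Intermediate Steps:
(4*(-1 - 4) - 4)*(-46) = (4*(-5) - 4)*(-46) = (-20 - 4)*(-46) = -24*(-46) = 1104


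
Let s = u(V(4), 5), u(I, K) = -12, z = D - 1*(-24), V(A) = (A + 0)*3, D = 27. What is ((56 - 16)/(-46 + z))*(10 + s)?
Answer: -16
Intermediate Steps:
V(A) = 3*A (V(A) = A*3 = 3*A)
z = 51 (z = 27 - 1*(-24) = 27 + 24 = 51)
s = -12
((56 - 16)/(-46 + z))*(10 + s) = ((56 - 16)/(-46 + 51))*(10 - 12) = (40/5)*(-2) = (40*(⅕))*(-2) = 8*(-2) = -16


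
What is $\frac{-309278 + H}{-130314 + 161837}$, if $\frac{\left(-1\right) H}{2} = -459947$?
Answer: $\frac{610616}{31523} \approx 19.37$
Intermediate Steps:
$H = 919894$ ($H = \left(-2\right) \left(-459947\right) = 919894$)
$\frac{-309278 + H}{-130314 + 161837} = \frac{-309278 + 919894}{-130314 + 161837} = \frac{610616}{31523}$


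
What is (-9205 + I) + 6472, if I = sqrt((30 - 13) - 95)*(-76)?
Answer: -2733 - 76*I*sqrt(78) ≈ -2733.0 - 671.21*I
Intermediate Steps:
I = -76*I*sqrt(78) (I = sqrt(17 - 95)*(-76) = sqrt(-78)*(-76) = (I*sqrt(78))*(-76) = -76*I*sqrt(78) ≈ -671.21*I)
(-9205 + I) + 6472 = (-9205 - 76*I*sqrt(78)) + 6472 = -2733 - 76*I*sqrt(78)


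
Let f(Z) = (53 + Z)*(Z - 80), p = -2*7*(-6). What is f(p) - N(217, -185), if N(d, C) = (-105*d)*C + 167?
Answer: -4214844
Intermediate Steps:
N(d, C) = 167 - 105*C*d (N(d, C) = -105*C*d + 167 = 167 - 105*C*d)
p = 84 (p = -14*(-6) = 84)
f(Z) = (-80 + Z)*(53 + Z) (f(Z) = (53 + Z)*(-80 + Z) = (-80 + Z)*(53 + Z))
f(p) - N(217, -185) = (-4240 + 84² - 27*84) - (167 - 105*(-185)*217) = (-4240 + 7056 - 2268) - (167 + 4215225) = 548 - 1*4215392 = 548 - 4215392 = -4214844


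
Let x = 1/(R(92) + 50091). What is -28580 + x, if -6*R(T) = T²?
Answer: -4173851777/146041 ≈ -28580.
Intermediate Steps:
R(T) = -T²/6
x = 3/146041 (x = 1/(-⅙*92² + 50091) = 1/(-⅙*8464 + 50091) = 1/(-4232/3 + 50091) = 1/(146041/3) = 3/146041 ≈ 2.0542e-5)
-28580 + x = -28580 + 3/146041 = -4173851777/146041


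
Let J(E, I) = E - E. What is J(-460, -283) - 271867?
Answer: -271867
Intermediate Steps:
J(E, I) = 0
J(-460, -283) - 271867 = 0 - 271867 = -271867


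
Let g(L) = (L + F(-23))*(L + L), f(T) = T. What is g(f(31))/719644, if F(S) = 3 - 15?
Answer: 31/18938 ≈ 0.0016369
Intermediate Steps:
F(S) = -12
g(L) = 2*L*(-12 + L) (g(L) = (L - 12)*(L + L) = (-12 + L)*(2*L) = 2*L*(-12 + L))
g(f(31))/719644 = (2*31*(-12 + 31))/719644 = (2*31*19)*(1/719644) = 1178*(1/719644) = 31/18938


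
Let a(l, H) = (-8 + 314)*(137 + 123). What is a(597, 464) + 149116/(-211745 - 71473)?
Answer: 11266337482/141609 ≈ 79560.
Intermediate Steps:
a(l, H) = 79560 (a(l, H) = 306*260 = 79560)
a(597, 464) + 149116/(-211745 - 71473) = 79560 + 149116/(-211745 - 71473) = 79560 + 149116/(-283218) = 79560 + 149116*(-1/283218) = 79560 - 74558/141609 = 11266337482/141609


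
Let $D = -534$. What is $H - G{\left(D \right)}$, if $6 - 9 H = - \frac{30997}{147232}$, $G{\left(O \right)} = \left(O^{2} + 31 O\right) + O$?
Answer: $- \frac{355212775595}{1325088} \approx -2.6807 \cdot 10^{5}$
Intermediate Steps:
$G{\left(O \right)} = O^{2} + 32 O$
$H = \frac{914389}{1325088}$ ($H = \frac{2}{3} - \frac{\left(-30997\right) \frac{1}{147232}}{9} = \frac{2}{3} - - \frac{30997}{1325088} = \frac{2}{3} + \frac{30997}{1325088} = \frac{914389}{1325088} \approx 0.69006$)
$H - G{\left(D \right)} = \frac{914389}{1325088} - - 534 \left(32 - 534\right) = \frac{914389}{1325088} - \left(-534\right) \left(-502\right) = \frac{914389}{1325088} - 268068 = - \frac{355212775595}{1325088}$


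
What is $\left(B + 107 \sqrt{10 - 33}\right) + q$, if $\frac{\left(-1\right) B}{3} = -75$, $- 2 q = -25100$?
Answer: $12775 + 107 i \sqrt{23} \approx 12775.0 + 513.15 i$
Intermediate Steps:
$q = 12550$ ($q = \left(- \frac{1}{2}\right) \left(-25100\right) = 12550$)
$B = 225$ ($B = \left(-3\right) \left(-75\right) = 225$)
$\left(B + 107 \sqrt{10 - 33}\right) + q = \left(225 + 107 \sqrt{10 - 33}\right) + 12550 = \left(225 + 107 \sqrt{-23}\right) + 12550 = \left(225 + 107 i \sqrt{23}\right) + 12550 = 12775 + 107 i \sqrt{23}$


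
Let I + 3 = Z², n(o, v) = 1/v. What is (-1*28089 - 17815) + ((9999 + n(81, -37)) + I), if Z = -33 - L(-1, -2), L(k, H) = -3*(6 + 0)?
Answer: -1320272/37 ≈ -35683.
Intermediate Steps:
L(k, H) = -18 (L(k, H) = -3*6 = -18)
Z = -15 (Z = -33 - 1*(-18) = -33 + 18 = -15)
I = 222 (I = -3 + (-15)² = -3 + 225 = 222)
(-1*28089 - 17815) + ((9999 + n(81, -37)) + I) = (-1*28089 - 17815) + ((9999 + 1/(-37)) + 222) = (-28089 - 17815) + ((9999 - 1/37) + 222) = -45904 + (369962/37 + 222) = -45904 + 378176/37 = -1320272/37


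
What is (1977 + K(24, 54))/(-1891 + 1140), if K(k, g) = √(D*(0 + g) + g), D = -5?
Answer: -1977/751 - 6*I*√6/751 ≈ -2.6325 - 0.01957*I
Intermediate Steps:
K(k, g) = 2*√(-g) (K(k, g) = √(-5*(0 + g) + g) = √(-5*g + g) = √(-4*g) = 2*√(-g))
(1977 + K(24, 54))/(-1891 + 1140) = (1977 + 2*√(-1*54))/(-1891 + 1140) = (1977 + 2*√(-54))/(-751) = (1977 + 2*(3*I*√6))*(-1/751) = (1977 + 6*I*√6)*(-1/751) = -1977/751 - 6*I*√6/751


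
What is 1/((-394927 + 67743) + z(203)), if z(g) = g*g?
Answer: -1/285975 ≈ -3.4968e-6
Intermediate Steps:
z(g) = g²
1/((-394927 + 67743) + z(203)) = 1/((-394927 + 67743) + 203²) = 1/(-327184 + 41209) = 1/(-285975) = -1/285975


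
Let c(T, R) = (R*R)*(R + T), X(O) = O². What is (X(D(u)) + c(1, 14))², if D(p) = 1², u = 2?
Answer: 8649481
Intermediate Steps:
D(p) = 1
c(T, R) = R²*(R + T)
(X(D(u)) + c(1, 14))² = (1² + 14²*(14 + 1))² = (1 + 196*15)² = (1 + 2940)² = 2941² = 8649481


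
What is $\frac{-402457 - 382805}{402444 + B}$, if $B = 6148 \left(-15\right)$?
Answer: $- \frac{130877}{51704} \approx -2.5313$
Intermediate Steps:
$B = -92220$
$\frac{-402457 - 382805}{402444 + B} = \frac{-402457 - 382805}{402444 - 92220} = - \frac{785262}{310224} = \left(-785262\right) \frac{1}{310224} = - \frac{130877}{51704}$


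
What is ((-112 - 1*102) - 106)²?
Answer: 102400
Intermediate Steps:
((-112 - 1*102) - 106)² = ((-112 - 102) - 106)² = (-214 - 106)² = (-320)² = 102400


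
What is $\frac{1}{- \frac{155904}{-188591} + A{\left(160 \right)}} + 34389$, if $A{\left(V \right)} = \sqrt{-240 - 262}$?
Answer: $\frac{307415697177371703}{8939360914139} - \frac{35566565281 i \sqrt{502}}{17878721828278} \approx 34389.0 - 0.044572 i$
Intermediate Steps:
$A{\left(V \right)} = i \sqrt{502}$ ($A{\left(V \right)} = \sqrt{-502} = i \sqrt{502}$)
$\frac{1}{- \frac{155904}{-188591} + A{\left(160 \right)}} + 34389 = \frac{1}{- \frac{155904}{-188591} + i \sqrt{502}} + 34389 = \frac{1}{\left(-155904\right) \left(- \frac{1}{188591}\right) + i \sqrt{502}} + 34389 = \frac{1}{\frac{155904}{188591} + i \sqrt{502}} + 34389 = 34389 + \frac{1}{\frac{155904}{188591} + i \sqrt{502}}$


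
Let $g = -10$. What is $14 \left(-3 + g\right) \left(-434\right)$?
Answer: $78988$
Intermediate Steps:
$14 \left(-3 + g\right) \left(-434\right) = 14 \left(-3 - 10\right) \left(-434\right) = 14 \left(-13\right) \left(-434\right) = \left(-182\right) \left(-434\right) = 78988$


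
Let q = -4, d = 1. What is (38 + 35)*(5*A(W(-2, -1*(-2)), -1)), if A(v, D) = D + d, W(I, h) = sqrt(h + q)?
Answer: 0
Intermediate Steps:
W(I, h) = sqrt(-4 + h) (W(I, h) = sqrt(h - 4) = sqrt(-4 + h))
A(v, D) = 1 + D (A(v, D) = D + 1 = 1 + D)
(38 + 35)*(5*A(W(-2, -1*(-2)), -1)) = (38 + 35)*(5*(1 - 1)) = 73*(5*0) = 73*0 = 0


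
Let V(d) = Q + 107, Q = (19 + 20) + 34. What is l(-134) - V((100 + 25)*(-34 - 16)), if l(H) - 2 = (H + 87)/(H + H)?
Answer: -47657/268 ≈ -177.82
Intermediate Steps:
Q = 73 (Q = 39 + 34 = 73)
l(H) = 2 + (87 + H)/(2*H) (l(H) = 2 + (H + 87)/(H + H) = 2 + (87 + H)/((2*H)) = 2 + (87 + H)*(1/(2*H)) = 2 + (87 + H)/(2*H))
V(d) = 180 (V(d) = 73 + 107 = 180)
l(-134) - V((100 + 25)*(-34 - 16)) = (1/2)*(87 + 5*(-134))/(-134) - 1*180 = (1/2)*(-1/134)*(87 - 670) - 180 = (1/2)*(-1/134)*(-583) - 180 = 583/268 - 180 = -47657/268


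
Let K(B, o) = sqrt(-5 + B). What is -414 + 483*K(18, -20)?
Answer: -414 + 483*sqrt(13) ≈ 1327.5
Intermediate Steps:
-414 + 483*K(18, -20) = -414 + 483*sqrt(-5 + 18) = -414 + 483*sqrt(13)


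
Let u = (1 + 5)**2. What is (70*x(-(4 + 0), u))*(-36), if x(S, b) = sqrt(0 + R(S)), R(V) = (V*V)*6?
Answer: -10080*sqrt(6) ≈ -24691.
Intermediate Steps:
R(V) = 6*V**2 (R(V) = V**2*6 = 6*V**2)
u = 36 (u = 6**2 = 36)
x(S, b) = sqrt(6)*sqrt(S**2) (x(S, b) = sqrt(0 + 6*S**2) = sqrt(6*S**2) = sqrt(6)*sqrt(S**2))
(70*x(-(4 + 0), u))*(-36) = (70*(sqrt(6)*sqrt((-(4 + 0))**2)))*(-36) = (70*(sqrt(6)*sqrt((-1*4)**2)))*(-36) = (70*(sqrt(6)*sqrt((-4)**2)))*(-36) = (70*(sqrt(6)*sqrt(16)))*(-36) = (70*(sqrt(6)*4))*(-36) = (70*(4*sqrt(6)))*(-36) = (280*sqrt(6))*(-36) = -10080*sqrt(6)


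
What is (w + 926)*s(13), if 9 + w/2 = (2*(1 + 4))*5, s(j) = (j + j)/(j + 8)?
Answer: 1248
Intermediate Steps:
s(j) = 2*j/(8 + j) (s(j) = (2*j)/(8 + j) = 2*j/(8 + j))
w = 82 (w = -18 + 2*((2*(1 + 4))*5) = -18 + 2*((2*5)*5) = -18 + 2*(10*5) = -18 + 2*50 = -18 + 100 = 82)
(w + 926)*s(13) = (82 + 926)*(2*13/(8 + 13)) = 1008*(2*13/21) = 1008*(2*13*(1/21)) = 1008*(26/21) = 1248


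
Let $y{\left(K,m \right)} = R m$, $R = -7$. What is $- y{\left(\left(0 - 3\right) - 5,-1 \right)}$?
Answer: $-7$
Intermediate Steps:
$y{\left(K,m \right)} = - 7 m$
$- y{\left(\left(0 - 3\right) - 5,-1 \right)} = - \left(-7\right) \left(-1\right) = \left(-1\right) 7 = -7$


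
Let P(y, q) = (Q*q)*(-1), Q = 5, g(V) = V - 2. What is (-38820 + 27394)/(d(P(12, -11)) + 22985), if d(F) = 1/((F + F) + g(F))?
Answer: -931219/1873278 ≈ -0.49711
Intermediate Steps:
g(V) = -2 + V
P(y, q) = -5*q (P(y, q) = (5*q)*(-1) = -5*q)
d(F) = 1/(-2 + 3*F) (d(F) = 1/((F + F) + (-2 + F)) = 1/(2*F + (-2 + F)) = 1/(-2 + 3*F))
(-38820 + 27394)/(d(P(12, -11)) + 22985) = (-38820 + 27394)/(1/(-2 + 3*(-5*(-11))) + 22985) = -11426/(1/(-2 + 3*55) + 22985) = -11426/(1/(-2 + 165) + 22985) = -11426/(1/163 + 22985) = -11426/3746556/163 = -11426*163/3746556 = -931219/1873278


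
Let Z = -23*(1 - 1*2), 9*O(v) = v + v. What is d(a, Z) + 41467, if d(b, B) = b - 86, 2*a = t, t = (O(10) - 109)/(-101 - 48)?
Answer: 110984803/2682 ≈ 41381.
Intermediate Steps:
O(v) = 2*v/9 (O(v) = (v + v)/9 = (2*v)/9 = 2*v/9)
Z = 23 (Z = -23*(1 - 2) = -23*(-1) = 23)
t = 961/1341 (t = ((2/9)*10 - 109)/(-101 - 48) = (20/9 - 109)/(-149) = -961/9*(-1/149) = 961/1341 ≈ 0.71663)
a = 961/2682 (a = (½)*(961/1341) = 961/2682 ≈ 0.35831)
d(b, B) = -86 + b
d(a, Z) + 41467 = (-86 + 961/2682) + 41467 = -229691/2682 + 41467 = 110984803/2682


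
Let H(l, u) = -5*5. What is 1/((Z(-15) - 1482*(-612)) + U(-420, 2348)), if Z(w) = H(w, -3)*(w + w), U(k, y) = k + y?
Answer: 1/909662 ≈ 1.0993e-6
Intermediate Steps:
H(l, u) = -25
Z(w) = -50*w (Z(w) = -25*(w + w) = -50*w)
1/((Z(-15) - 1482*(-612)) + U(-420, 2348)) = 1/((-50*(-15) - 1482*(-612)) + (-420 + 2348)) = 1/((750 + 906984) + 1928) = 1/(907734 + 1928) = 1/909662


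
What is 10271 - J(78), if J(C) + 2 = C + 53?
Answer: 10142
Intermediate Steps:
J(C) = 51 + C (J(C) = -2 + (C + 53) = -2 + (53 + C) = 51 + C)
10271 - J(78) = 10271 - (51 + 78) = 10271 - 1*129 = 10271 - 129 = 10142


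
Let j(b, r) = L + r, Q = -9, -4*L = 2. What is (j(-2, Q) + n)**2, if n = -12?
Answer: 1849/4 ≈ 462.25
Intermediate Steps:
L = -1/2 (L = -1/4*2 = -1/2 ≈ -0.50000)
j(b, r) = -1/2 + r
(j(-2, Q) + n)**2 = ((-1/2 - 9) - 12)**2 = (-19/2 - 12)**2 = (-43/2)**2 = 1849/4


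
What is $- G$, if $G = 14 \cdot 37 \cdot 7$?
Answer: $-3626$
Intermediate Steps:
$G = 3626$ ($G = 518 \cdot 7 = 3626$)
$- G = \left(-1\right) 3626 = -3626$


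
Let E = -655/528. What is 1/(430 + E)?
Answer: 528/226385 ≈ 0.0023323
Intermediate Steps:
E = -655/528 (E = -655*1/528 = -655/528 ≈ -1.2405)
1/(430 + E) = 1/(430 - 655/528) = 1/(226385/528) = 528/226385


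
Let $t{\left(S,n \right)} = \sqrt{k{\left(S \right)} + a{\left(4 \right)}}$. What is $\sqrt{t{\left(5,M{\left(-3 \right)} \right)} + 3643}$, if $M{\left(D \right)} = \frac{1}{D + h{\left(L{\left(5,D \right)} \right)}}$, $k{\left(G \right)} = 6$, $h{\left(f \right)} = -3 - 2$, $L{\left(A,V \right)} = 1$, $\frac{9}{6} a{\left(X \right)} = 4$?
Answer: $\frac{\sqrt{32787 + 3 \sqrt{78}}}{3} \approx 60.382$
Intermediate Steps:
$a{\left(X \right)} = \frac{8}{3}$ ($a{\left(X \right)} = \frac{2}{3} \cdot 4 = \frac{8}{3}$)
$h{\left(f \right)} = -5$
$M{\left(D \right)} = \frac{1}{-5 + D}$ ($M{\left(D \right)} = \frac{1}{D - 5} = \frac{1}{-5 + D}$)
$t{\left(S,n \right)} = \frac{\sqrt{78}}{3}$ ($t{\left(S,n \right)} = \sqrt{6 + \frac{8}{3}} = \sqrt{\frac{26}{3}} = \frac{\sqrt{78}}{3}$)
$\sqrt{t{\left(5,M{\left(-3 \right)} \right)} + 3643} = \sqrt{\frac{\sqrt{78}}{3} + 3643} = \sqrt{3643 + \frac{\sqrt{78}}{3}}$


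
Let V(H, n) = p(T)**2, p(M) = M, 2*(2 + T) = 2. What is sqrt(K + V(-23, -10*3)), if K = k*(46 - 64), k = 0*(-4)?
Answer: 1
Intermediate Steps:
k = 0
T = -1 (T = -2 + (1/2)*2 = -2 + 1 = -1)
V(H, n) = 1 (V(H, n) = (-1)**2 = 1)
K = 0 (K = 0*(46 - 64) = 0*(-18) = 0)
sqrt(K + V(-23, -10*3)) = sqrt(0 + 1) = sqrt(1) = 1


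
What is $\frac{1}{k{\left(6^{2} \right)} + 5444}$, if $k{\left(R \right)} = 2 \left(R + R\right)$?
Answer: $\frac{1}{5588} \approx 0.00017895$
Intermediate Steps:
$k{\left(R \right)} = 4 R$ ($k{\left(R \right)} = 2 \cdot 2 R = 4 R$)
$\frac{1}{k{\left(6^{2} \right)} + 5444} = \frac{1}{4 \cdot 6^{2} + 5444} = \frac{1}{4 \cdot 36 + 5444} = \frac{1}{144 + 5444} = \frac{1}{5588}$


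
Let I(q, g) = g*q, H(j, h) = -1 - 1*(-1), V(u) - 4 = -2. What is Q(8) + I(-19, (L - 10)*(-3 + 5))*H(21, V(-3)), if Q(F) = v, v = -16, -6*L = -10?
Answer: -16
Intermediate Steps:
L = 5/3 (L = -⅙*(-10) = 5/3 ≈ 1.6667)
V(u) = 2 (V(u) = 4 - 2 = 2)
H(j, h) = 0 (H(j, h) = -1 + 1 = 0)
Q(F) = -16
Q(8) + I(-19, (L - 10)*(-3 + 5))*H(21, V(-3)) = -16 + (((5/3 - 10)*(-3 + 5))*(-19))*0 = -16 + (-25/3*2*(-19))*0 = -16 - 50/3*(-19)*0 = -16 + (950/3)*0 = -16 + 0 = -16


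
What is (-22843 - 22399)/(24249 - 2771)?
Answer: -22621/10739 ≈ -2.1064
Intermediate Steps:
(-22843 - 22399)/(24249 - 2771) = -45242/21478 = -45242*1/21478 = -22621/10739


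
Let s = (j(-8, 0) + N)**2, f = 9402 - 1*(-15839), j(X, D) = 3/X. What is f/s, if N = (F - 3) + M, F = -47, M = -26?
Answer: 1615424/373321 ≈ 4.3272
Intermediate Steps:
N = -76 (N = (-47 - 3) - 26 = -50 - 26 = -76)
f = 25241 (f = 9402 + 15839 = 25241)
s = 373321/64 (s = (3/(-8) - 76)**2 = (3*(-1/8) - 76)**2 = (-3/8 - 76)**2 = (-611/8)**2 = 373321/64 ≈ 5833.1)
f/s = 25241/(373321/64) = 25241*(64/373321) = 1615424/373321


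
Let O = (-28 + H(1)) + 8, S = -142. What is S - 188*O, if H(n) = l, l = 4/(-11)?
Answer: 40550/11 ≈ 3686.4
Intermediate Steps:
l = -4/11 (l = 4*(-1/11) = -4/11 ≈ -0.36364)
H(n) = -4/11
O = -224/11 (O = (-28 - 4/11) + 8 = -312/11 + 8 = -224/11 ≈ -20.364)
S - 188*O = -142 - 188*(-224/11) = -142 + 42112/11 = 40550/11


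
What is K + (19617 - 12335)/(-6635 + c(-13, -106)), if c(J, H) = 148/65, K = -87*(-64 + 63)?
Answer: 37034719/431127 ≈ 85.902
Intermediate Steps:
K = 87 (K = -87*(-1) = 87)
c(J, H) = 148/65 (c(J, H) = 148*(1/65) = 148/65)
K + (19617 - 12335)/(-6635 + c(-13, -106)) = 87 + (19617 - 12335)/(-6635 + 148/65) = 87 + 7282/(-431127/65) = 87 + 7282*(-65/431127) = 87 - 473330/431127 = 37034719/431127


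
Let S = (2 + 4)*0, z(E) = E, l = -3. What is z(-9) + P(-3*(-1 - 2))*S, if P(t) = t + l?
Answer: -9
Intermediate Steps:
P(t) = -3 + t (P(t) = t - 3 = -3 + t)
S = 0 (S = 6*0 = 0)
z(-9) + P(-3*(-1 - 2))*S = -9 + (-3 - 3*(-1 - 2))*0 = -9 + (-3 - 3*(-3))*0 = -9 + (-3 + 9)*0 = -9 + 6*0 = -9 + 0 = -9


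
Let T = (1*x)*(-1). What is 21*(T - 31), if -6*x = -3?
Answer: -1323/2 ≈ -661.50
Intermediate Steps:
x = 1/2 (x = -1/6*(-3) = 1/2 ≈ 0.50000)
T = -1/2 (T = (1*(1/2))*(-1) = (1/2)*(-1) = -1/2 ≈ -0.50000)
21*(T - 31) = 21*(-1/2 - 31) = 21*(-63/2) = -1323/2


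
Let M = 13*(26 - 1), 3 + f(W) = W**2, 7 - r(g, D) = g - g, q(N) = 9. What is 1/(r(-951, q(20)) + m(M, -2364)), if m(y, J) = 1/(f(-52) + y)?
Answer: 3026/21183 ≈ 0.14285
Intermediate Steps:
r(g, D) = 7 (r(g, D) = 7 - (g - g) = 7 - 1*0 = 7 + 0 = 7)
f(W) = -3 + W**2
M = 325 (M = 13*25 = 325)
m(y, J) = 1/(2701 + y) (m(y, J) = 1/((-3 + (-52)**2) + y) = 1/((-3 + 2704) + y) = 1/(2701 + y))
1/(r(-951, q(20)) + m(M, -2364)) = 1/(7 + 1/(2701 + 325)) = 1/(7 + 1/3026) = 1/(21183/3026) = 3026/21183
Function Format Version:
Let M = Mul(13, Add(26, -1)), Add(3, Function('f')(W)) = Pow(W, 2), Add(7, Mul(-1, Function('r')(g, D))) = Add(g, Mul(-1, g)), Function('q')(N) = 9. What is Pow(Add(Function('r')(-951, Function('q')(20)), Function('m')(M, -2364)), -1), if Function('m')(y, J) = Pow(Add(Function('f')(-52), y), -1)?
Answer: Rational(3026, 21183) ≈ 0.14285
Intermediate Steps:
Function('r')(g, D) = 7 (Function('r')(g, D) = Add(7, Mul(-1, Add(g, Mul(-1, g)))) = Add(7, Mul(-1, 0)) = Add(7, 0) = 7)
Function('f')(W) = Add(-3, Pow(W, 2))
M = 325 (M = Mul(13, 25) = 325)
Function('m')(y, J) = Pow(Add(2701, y), -1) (Function('m')(y, J) = Pow(Add(Add(-3, Pow(-52, 2)), y), -1) = Pow(Add(Add(-3, 2704), y), -1) = Pow(Add(2701, y), -1))
Pow(Add(Function('r')(-951, Function('q')(20)), Function('m')(M, -2364)), -1) = Pow(Add(7, Pow(Add(2701, 325), -1)), -1) = Pow(Add(7, Pow(3026, -1)), -1) = Pow(Add(7, Rational(1, 3026)), -1) = Pow(Rational(21183, 3026), -1) = Rational(3026, 21183)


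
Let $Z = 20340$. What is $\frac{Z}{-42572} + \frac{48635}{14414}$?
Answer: $\frac{444327115}{153408202} \approx 2.8964$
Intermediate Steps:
$\frac{Z}{-42572} + \frac{48635}{14414} = \frac{20340}{-42572} + \frac{48635}{14414} = 20340 \left(- \frac{1}{42572}\right) + 48635 \cdot \frac{1}{14414} = - \frac{5085}{10643} + \frac{48635}{14414} = \frac{444327115}{153408202}$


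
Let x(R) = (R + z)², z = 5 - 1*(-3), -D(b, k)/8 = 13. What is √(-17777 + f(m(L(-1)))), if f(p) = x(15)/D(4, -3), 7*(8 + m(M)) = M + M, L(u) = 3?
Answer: 61*I*√12922/52 ≈ 133.35*I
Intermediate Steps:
D(b, k) = -104 (D(b, k) = -8*13 = -104)
z = 8 (z = 5 + 3 = 8)
x(R) = (8 + R)² (x(R) = (R + 8)² = (8 + R)²)
m(M) = -8 + 2*M/7 (m(M) = -8 + (M + M)/7 = -8 + (2*M)/7 = -8 + 2*M/7)
f(p) = -529/104 (f(p) = (8 + 15)²/(-104) = 23²*(-1/104) = 529*(-1/104) = -529/104)
√(-17777 + f(m(L(-1)))) = √(-17777 - 529/104) = √(-1849337/104) = 61*I*√12922/52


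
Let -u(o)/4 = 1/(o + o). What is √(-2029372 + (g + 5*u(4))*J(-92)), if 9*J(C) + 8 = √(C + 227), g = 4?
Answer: √(-73057440 + 18*√15)/6 ≈ 1424.6*I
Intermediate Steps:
u(o) = -2/o (u(o) = -4/(o + o) = -4*1/(2*o) = -2/o)
J(C) = -8/9 + √(227 + C)/9 (J(C) = -8/9 + √(C + 227)/9 = -8/9 + √(227 + C)/9)
√(-2029372 + (g + 5*u(4))*J(-92)) = √(-2029372 + (4 + 5*(-2/4))*(-8/9 + √(227 - 92)/9)) = √(-2029372 + (4 + 5*(-2*¼))*(-8/9 + √135/9)) = √(-2029372 + (4 + 5*(-½))*(-8/9 + (3*√15)/9)) = √(-2029372 + (4 - 5/2)*(-8/9 + √15/3)) = √(-2029372 + 3*(-8/9 + √15/3)/2) = √(-2029372 + (-4/3 + √15/2)) = √(-6088120/3 + √15/2)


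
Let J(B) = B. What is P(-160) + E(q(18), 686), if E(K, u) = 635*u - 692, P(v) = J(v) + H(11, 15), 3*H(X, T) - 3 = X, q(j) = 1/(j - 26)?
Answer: 1304288/3 ≈ 4.3476e+5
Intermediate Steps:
q(j) = 1/(-26 + j)
H(X, T) = 1 + X/3
P(v) = 14/3 + v (P(v) = v + (1 + (⅓)*11) = v + (1 + 11/3) = v + 14/3 = 14/3 + v)
E(K, u) = -692 + 635*u
P(-160) + E(q(18), 686) = (14/3 - 160) + (-692 + 635*686) = -466/3 + (-692 + 435610) = -466/3 + 434918 = 1304288/3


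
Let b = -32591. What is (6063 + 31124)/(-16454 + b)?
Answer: -37187/49045 ≈ -0.75822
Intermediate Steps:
(6063 + 31124)/(-16454 + b) = (6063 + 31124)/(-16454 - 32591) = 37187/(-49045) = 37187*(-1/49045) = -37187/49045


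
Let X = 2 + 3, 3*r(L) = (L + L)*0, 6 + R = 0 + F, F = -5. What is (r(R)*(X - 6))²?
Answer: 0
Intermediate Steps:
R = -11 (R = -6 + (0 - 5) = -6 - 5 = -11)
r(L) = 0 (r(L) = ((L + L)*0)/3 = ((2*L)*0)/3 = (⅓)*0 = 0)
X = 5
(r(R)*(X - 6))² = (0*(5 - 6))² = (0*(-1))² = 0² = 0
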